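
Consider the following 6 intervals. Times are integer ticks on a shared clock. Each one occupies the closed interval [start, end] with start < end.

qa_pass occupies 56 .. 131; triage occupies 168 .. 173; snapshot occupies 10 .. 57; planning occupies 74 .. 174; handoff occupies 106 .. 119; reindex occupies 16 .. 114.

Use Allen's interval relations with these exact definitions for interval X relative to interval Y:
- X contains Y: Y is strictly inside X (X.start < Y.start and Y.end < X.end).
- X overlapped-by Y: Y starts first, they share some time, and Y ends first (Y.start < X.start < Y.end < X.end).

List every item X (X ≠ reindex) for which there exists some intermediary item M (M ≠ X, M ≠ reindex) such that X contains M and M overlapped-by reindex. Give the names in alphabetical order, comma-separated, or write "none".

planning, qa_pass

Target reindex = [16, 114].
Intermediaries M with M overlapped-by reindex: handoff, planning, qa_pass.
Via handoff — items with X contains handoff: planning, qa_pass.
Via planning — items with X contains planning: none.
Via qa_pass — items with X contains qa_pass: none.
Union: planning, qa_pass.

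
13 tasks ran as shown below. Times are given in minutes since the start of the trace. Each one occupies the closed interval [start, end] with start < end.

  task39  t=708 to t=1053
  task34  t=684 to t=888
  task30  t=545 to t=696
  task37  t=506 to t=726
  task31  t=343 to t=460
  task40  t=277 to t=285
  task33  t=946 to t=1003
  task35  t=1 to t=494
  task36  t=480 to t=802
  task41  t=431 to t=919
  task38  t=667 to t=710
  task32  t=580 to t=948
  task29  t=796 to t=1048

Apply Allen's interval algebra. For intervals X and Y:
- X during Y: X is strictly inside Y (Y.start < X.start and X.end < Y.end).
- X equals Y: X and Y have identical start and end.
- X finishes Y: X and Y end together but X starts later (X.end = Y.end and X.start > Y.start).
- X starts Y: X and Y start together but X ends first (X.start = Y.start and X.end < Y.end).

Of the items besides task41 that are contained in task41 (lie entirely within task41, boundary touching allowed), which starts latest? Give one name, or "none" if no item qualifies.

task34

Target task41 = [t=431, t=919].
task29 [t=796, t=1048] → overlapped-by → excluded.
task30 [t=545, t=696] → during → candidate.
task31 [t=343, t=460] → overlaps → excluded.
task32 [t=580, t=948] → overlapped-by → excluded.
task33 [t=946, t=1003] → after → excluded.
task34 [t=684, t=888] → during → candidate.
task35 [t=1, t=494] → overlaps → excluded.
task36 [t=480, t=802] → during → candidate.
task37 [t=506, t=726] → during → candidate.
task38 [t=667, t=710] → during → candidate.
task39 [t=708, t=1053] → overlapped-by → excluded.
task40 [t=277, t=285] → before → excluded.
Among candidates, latest start is t=684 → task34.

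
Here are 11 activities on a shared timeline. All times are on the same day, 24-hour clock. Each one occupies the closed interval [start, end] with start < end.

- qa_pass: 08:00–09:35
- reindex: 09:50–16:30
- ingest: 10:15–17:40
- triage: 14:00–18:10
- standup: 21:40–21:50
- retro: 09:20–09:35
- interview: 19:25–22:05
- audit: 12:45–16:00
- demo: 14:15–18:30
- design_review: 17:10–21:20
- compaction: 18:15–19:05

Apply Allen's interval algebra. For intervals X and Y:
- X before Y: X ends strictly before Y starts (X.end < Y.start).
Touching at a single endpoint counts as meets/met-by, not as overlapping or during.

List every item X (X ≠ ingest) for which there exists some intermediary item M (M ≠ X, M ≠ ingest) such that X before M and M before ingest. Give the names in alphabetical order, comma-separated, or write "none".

none

Target ingest = [10:15, 17:40].
Intermediaries M with M before ingest: qa_pass, retro.
Via qa_pass — items with X before qa_pass: none.
Via retro — items with X before retro: none.
Union: none.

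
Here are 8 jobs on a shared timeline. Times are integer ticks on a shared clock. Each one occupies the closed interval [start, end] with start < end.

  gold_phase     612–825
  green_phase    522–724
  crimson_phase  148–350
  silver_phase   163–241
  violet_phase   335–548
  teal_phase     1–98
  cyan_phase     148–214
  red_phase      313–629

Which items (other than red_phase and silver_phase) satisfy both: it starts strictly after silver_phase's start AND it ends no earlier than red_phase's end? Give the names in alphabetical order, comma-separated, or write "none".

Conditions: its start is strictly after silver_phase's start (X.start > 163) AND its end is no earlier than red_phase's end (X.end >= 629).
crimson_phase: start 148 > 163? ✗; end 350 >= 629? ✗ → no.
cyan_phase: start 148 > 163? ✗; end 214 >= 629? ✗ → no.
gold_phase: start 612 > 163? ✓; end 825 >= 629? ✓ → yes.
green_phase: start 522 > 163? ✓; end 724 >= 629? ✓ → yes.
teal_phase: start 1 > 163? ✗; end 98 >= 629? ✗ → no.
violet_phase: start 335 > 163? ✓; end 548 >= 629? ✗ → no.
Result: gold_phase, green_phase.

gold_phase, green_phase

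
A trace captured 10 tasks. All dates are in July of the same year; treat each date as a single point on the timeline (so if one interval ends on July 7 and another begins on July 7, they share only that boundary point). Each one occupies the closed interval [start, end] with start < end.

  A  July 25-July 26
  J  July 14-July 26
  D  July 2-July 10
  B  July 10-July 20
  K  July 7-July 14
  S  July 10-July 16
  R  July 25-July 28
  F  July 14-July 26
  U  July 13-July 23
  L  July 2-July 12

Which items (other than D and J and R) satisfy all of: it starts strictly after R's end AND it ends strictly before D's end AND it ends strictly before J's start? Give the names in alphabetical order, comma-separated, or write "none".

none

Conditions: its start is strictly after R's end (X.start > July 28) AND its end is strictly before D's end (X.end < July 10) AND its end is strictly before J's start (X.end < July 14).
A: start July 25 > July 28? ✗; end July 26 < July 10? ✗; end July 26 < July 14? ✗ → no.
B: start July 10 > July 28? ✗; end July 20 < July 10? ✗; end July 20 < July 14? ✗ → no.
F: start July 14 > July 28? ✗; end July 26 < July 10? ✗; end July 26 < July 14? ✗ → no.
K: start July 7 > July 28? ✗; end July 14 < July 10? ✗; end July 14 < July 14? ✗ → no.
L: start July 2 > July 28? ✗; end July 12 < July 10? ✗; end July 12 < July 14? ✓ → no.
S: start July 10 > July 28? ✗; end July 16 < July 10? ✗; end July 16 < July 14? ✗ → no.
U: start July 13 > July 28? ✗; end July 23 < July 10? ✗; end July 23 < July 14? ✗ → no.
Result: none.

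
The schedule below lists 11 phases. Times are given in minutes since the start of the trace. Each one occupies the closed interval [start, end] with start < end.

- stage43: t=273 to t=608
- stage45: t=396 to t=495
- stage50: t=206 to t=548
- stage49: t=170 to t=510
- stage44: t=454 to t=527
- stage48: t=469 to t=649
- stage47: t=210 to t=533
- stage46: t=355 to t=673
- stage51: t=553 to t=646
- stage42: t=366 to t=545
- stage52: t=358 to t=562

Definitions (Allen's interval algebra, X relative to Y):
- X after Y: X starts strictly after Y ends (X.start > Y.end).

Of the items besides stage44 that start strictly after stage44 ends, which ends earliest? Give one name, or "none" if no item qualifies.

Target stage44 = [t=454, t=527].
stage42 [t=366, t=545] → contains → excluded.
stage43 [t=273, t=608] → contains → excluded.
stage45 [t=396, t=495] → overlaps → excluded.
stage46 [t=355, t=673] → contains → excluded.
stage47 [t=210, t=533] → contains → excluded.
stage48 [t=469, t=649] → overlapped-by → excluded.
stage49 [t=170, t=510] → overlaps → excluded.
stage50 [t=206, t=548] → contains → excluded.
stage51 [t=553, t=646] → after → candidate.
stage52 [t=358, t=562] → contains → excluded.
Among candidates, earliest end is t=646 → stage51.

stage51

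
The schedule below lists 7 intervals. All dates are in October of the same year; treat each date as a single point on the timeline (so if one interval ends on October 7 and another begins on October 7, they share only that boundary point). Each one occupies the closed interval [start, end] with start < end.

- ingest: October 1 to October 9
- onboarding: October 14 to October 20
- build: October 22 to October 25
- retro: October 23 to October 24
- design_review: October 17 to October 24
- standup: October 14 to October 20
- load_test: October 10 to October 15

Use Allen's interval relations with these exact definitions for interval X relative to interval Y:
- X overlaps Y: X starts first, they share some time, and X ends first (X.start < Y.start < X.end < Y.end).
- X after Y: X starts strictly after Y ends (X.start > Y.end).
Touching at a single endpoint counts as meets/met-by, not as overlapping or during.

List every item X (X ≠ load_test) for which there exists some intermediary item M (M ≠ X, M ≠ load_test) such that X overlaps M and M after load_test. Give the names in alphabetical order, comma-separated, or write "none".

Target load_test = [October 10, October 15].
Intermediaries M with M after load_test: build, design_review, retro.
Via build — items with X overlaps build: design_review.
Via design_review — items with X overlaps design_review: onboarding, standup.
Via retro — items with X overlaps retro: none.
Union: design_review, onboarding, standup.

design_review, onboarding, standup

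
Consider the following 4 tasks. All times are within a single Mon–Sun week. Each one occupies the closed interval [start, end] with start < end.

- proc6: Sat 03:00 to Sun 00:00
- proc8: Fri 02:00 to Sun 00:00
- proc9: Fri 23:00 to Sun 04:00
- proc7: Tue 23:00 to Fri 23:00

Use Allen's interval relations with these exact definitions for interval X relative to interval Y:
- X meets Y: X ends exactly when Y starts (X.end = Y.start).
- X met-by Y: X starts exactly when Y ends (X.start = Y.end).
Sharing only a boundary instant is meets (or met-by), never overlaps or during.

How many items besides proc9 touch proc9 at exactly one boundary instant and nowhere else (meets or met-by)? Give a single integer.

1

Target proc9 = [Fri 23:00, Sun 04:00].
proc6 [Sat 03:00, Sun 00:00] → during → no.
proc7 [Tue 23:00, Fri 23:00] → meets → counts.
proc8 [Fri 02:00, Sun 00:00] → overlaps → no.
Total: 1.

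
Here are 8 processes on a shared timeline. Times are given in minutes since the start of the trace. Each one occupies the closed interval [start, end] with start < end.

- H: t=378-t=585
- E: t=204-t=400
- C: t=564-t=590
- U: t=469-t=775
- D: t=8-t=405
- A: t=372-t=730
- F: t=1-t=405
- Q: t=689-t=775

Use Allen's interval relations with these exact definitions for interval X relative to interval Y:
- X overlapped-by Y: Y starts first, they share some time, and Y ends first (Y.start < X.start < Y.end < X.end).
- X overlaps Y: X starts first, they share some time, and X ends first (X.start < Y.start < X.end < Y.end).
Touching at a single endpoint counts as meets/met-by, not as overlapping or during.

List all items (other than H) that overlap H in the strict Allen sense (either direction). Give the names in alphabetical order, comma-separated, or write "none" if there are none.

C, D, E, F, U

Target H = [t=378, t=585].
A [t=372, t=730] → contains → no.
C [t=564, t=590] → overlapped-by → yes.
D [t=8, t=405] → overlaps → yes.
E [t=204, t=400] → overlaps → yes.
F [t=1, t=405] → overlaps → yes.
Q [t=689, t=775] → after → no.
U [t=469, t=775] → overlapped-by → yes.
Result: C, D, E, F, U.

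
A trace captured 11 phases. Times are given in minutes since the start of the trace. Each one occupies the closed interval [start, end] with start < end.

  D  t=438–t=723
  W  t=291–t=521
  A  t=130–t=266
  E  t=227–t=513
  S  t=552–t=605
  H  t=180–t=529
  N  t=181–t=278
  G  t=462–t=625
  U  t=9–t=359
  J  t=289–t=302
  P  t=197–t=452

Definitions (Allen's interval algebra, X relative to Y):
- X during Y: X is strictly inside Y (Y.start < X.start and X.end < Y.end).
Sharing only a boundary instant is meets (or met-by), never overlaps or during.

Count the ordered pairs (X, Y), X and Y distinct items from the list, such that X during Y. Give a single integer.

13

Checking all 110 ordered pairs for relation 'during'; matching pairs in alphabetical order:
(A, U): A during U ✓
(E, H): E during H ✓
(G, D): G during D ✓
(J, E): J during E ✓
(J, H): J during H ✓
(J, P): J during P ✓
(J, U): J during U ✓
(N, H): N during H ✓
(N, U): N during U ✓
(P, H): P during H ✓
(S, D): S during D ✓
(S, G): S during G ✓
(W, H): W during H ✓
Count: 13.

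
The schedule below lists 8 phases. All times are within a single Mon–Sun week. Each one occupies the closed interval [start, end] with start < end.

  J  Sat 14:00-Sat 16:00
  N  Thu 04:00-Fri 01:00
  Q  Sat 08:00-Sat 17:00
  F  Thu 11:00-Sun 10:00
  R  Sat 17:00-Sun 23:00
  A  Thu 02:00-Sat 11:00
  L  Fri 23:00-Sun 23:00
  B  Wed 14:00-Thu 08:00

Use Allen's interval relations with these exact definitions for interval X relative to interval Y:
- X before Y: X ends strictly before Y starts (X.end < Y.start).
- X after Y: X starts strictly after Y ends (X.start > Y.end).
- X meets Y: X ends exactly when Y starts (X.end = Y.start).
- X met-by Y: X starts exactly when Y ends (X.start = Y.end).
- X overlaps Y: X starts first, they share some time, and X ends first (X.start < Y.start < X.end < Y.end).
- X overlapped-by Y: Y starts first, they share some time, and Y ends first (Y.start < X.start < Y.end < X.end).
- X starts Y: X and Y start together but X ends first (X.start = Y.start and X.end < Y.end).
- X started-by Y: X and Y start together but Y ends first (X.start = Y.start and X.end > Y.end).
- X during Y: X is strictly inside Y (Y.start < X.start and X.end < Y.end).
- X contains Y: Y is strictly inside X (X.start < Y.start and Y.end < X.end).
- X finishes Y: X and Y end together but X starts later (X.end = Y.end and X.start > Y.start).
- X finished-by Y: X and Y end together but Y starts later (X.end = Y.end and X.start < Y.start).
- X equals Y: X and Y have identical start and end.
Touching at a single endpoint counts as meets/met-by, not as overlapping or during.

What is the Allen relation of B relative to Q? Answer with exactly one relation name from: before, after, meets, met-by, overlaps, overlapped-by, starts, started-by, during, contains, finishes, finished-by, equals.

before

B = [Wed 14:00, Thu 08:00]; Q = [Sat 08:00, Sat 17:00].
Compare endpoints: B.start < Q.start, B.start < Q.end, B.end < Q.start, B.end < Q.end.
That pattern is 'before'.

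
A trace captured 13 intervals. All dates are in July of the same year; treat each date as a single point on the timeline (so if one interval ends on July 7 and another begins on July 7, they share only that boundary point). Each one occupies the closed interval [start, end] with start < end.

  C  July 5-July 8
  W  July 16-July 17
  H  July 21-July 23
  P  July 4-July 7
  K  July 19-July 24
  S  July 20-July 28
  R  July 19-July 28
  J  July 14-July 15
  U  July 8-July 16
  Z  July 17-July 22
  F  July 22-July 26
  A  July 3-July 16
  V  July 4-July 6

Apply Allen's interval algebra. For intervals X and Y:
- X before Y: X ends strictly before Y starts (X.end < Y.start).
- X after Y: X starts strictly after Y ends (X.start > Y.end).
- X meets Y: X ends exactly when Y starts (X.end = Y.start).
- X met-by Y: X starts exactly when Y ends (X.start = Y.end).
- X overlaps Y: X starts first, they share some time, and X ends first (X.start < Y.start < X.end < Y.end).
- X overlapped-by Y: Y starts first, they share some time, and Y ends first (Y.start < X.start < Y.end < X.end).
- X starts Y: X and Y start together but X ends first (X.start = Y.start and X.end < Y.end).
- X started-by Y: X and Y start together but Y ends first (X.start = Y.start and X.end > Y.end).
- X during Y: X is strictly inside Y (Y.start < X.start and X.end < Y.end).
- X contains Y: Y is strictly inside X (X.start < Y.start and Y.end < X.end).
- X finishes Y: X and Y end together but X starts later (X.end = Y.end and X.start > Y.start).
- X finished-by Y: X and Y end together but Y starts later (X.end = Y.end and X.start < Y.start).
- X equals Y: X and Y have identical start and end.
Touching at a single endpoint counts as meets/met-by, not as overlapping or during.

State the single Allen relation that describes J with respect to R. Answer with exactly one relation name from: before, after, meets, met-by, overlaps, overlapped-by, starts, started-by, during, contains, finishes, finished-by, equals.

before

J = [July 14, July 15]; R = [July 19, July 28].
Compare endpoints: J.start < R.start, J.start < R.end, J.end < R.start, J.end < R.end.
That pattern is 'before'.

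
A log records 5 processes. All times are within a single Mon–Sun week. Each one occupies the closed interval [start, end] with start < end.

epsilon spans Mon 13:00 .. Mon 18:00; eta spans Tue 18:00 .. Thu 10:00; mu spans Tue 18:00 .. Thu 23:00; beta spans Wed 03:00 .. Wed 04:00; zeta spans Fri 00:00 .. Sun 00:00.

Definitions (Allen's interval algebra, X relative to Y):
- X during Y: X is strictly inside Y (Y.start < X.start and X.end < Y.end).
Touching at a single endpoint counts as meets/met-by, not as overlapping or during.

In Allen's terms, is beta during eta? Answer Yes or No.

Yes

beta = [Wed 03:00, Wed 04:00], eta = [Tue 18:00, Thu 10:00].
Actual relation of beta to eta: during.
Asked whether 'during' holds → Yes.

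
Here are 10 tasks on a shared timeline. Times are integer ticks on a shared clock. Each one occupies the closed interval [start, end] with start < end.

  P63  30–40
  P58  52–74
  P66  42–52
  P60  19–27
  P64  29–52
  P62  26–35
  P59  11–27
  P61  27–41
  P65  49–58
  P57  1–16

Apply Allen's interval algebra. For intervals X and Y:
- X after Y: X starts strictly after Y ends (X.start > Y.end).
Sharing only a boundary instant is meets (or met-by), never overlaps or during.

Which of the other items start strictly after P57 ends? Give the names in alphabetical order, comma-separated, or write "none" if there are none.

Target P57 = [1, 16].
P58 [52, 74] → after → yes.
P59 [11, 27] → overlapped-by → no.
P60 [19, 27] → after → yes.
P61 [27, 41] → after → yes.
P62 [26, 35] → after → yes.
P63 [30, 40] → after → yes.
P64 [29, 52] → after → yes.
P65 [49, 58] → after → yes.
P66 [42, 52] → after → yes.
Result: P58, P60, P61, P62, P63, P64, P65, P66.

P58, P60, P61, P62, P63, P64, P65, P66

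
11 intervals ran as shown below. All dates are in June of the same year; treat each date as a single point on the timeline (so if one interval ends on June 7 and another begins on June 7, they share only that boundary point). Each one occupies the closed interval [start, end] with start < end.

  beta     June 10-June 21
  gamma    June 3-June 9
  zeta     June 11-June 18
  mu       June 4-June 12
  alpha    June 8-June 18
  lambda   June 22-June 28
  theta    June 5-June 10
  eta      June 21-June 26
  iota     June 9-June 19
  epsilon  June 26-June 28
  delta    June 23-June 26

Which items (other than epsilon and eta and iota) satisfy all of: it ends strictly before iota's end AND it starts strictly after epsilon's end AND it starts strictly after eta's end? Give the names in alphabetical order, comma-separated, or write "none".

Conditions: its end is strictly before iota's end (X.end < June 19) AND its start is strictly after epsilon's end (X.start > June 28) AND its start is strictly after eta's end (X.start > June 26).
alpha: end June 18 < June 19? ✓; start June 8 > June 28? ✗; start June 8 > June 26? ✗ → no.
beta: end June 21 < June 19? ✗; start June 10 > June 28? ✗; start June 10 > June 26? ✗ → no.
delta: end June 26 < June 19? ✗; start June 23 > June 28? ✗; start June 23 > June 26? ✗ → no.
gamma: end June 9 < June 19? ✓; start June 3 > June 28? ✗; start June 3 > June 26? ✗ → no.
lambda: end June 28 < June 19? ✗; start June 22 > June 28? ✗; start June 22 > June 26? ✗ → no.
mu: end June 12 < June 19? ✓; start June 4 > June 28? ✗; start June 4 > June 26? ✗ → no.
theta: end June 10 < June 19? ✓; start June 5 > June 28? ✗; start June 5 > June 26? ✗ → no.
zeta: end June 18 < June 19? ✓; start June 11 > June 28? ✗; start June 11 > June 26? ✗ → no.
Result: none.

none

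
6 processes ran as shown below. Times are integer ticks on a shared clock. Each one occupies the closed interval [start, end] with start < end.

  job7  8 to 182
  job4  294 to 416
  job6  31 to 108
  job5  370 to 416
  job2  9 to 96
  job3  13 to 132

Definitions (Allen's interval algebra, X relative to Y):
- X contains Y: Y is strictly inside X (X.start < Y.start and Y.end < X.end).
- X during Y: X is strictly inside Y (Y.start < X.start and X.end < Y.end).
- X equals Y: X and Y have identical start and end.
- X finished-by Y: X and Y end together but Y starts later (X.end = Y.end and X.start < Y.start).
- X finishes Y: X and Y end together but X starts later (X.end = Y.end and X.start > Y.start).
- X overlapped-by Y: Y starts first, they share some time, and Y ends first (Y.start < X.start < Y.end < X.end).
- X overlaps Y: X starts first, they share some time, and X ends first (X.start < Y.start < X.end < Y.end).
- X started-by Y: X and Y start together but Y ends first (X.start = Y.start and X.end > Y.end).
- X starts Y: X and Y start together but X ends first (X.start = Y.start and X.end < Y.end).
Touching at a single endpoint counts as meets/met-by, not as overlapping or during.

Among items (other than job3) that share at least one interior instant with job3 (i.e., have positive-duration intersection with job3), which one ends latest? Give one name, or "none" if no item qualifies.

job7

Target job3 = [13, 132].
job2 [9, 96] → overlaps → candidate.
job4 [294, 416] → after → excluded.
job5 [370, 416] → after → excluded.
job6 [31, 108] → during → candidate.
job7 [8, 182] → contains → candidate.
Among candidates, latest end is 182 → job7.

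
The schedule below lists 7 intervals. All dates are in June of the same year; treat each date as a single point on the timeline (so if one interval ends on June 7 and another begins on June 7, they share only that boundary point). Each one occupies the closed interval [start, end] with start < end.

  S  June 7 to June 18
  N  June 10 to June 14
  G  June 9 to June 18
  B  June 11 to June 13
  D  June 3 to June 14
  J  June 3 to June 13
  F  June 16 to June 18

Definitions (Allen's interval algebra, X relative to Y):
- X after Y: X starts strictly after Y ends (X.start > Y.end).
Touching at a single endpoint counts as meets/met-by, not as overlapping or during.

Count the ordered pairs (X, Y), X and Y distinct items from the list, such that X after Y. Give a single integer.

4

Checking all 42 ordered pairs for relation 'after'; matching pairs in alphabetical order:
(F, B): F after B ✓
(F, D): F after D ✓
(F, J): F after J ✓
(F, N): F after N ✓
Count: 4.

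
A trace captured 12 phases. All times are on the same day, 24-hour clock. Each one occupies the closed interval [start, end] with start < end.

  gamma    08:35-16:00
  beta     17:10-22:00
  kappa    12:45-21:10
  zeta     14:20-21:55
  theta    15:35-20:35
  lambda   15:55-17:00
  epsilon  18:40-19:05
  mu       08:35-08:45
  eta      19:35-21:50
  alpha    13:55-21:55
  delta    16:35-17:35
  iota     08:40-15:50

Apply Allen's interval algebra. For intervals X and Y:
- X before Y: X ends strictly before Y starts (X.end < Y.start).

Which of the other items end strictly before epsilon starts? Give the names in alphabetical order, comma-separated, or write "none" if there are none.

Target epsilon = [18:40, 19:05].
alpha [13:55, 21:55] → contains → no.
beta [17:10, 22:00] → contains → no.
delta [16:35, 17:35] → before → yes.
eta [19:35, 21:50] → after → no.
gamma [08:35, 16:00] → before → yes.
iota [08:40, 15:50] → before → yes.
kappa [12:45, 21:10] → contains → no.
lambda [15:55, 17:00] → before → yes.
mu [08:35, 08:45] → before → yes.
theta [15:35, 20:35] → contains → no.
zeta [14:20, 21:55] → contains → no.
Result: delta, gamma, iota, lambda, mu.

delta, gamma, iota, lambda, mu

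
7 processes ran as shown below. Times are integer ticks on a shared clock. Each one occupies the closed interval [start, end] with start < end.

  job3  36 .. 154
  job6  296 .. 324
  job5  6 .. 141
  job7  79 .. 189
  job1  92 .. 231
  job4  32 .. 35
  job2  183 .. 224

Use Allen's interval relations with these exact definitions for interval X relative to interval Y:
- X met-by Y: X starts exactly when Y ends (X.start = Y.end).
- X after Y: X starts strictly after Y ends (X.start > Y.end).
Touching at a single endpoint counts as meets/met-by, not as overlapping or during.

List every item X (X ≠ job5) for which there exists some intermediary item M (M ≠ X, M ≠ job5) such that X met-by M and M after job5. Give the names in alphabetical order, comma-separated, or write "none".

none

Target job5 = [6, 141].
Intermediaries M with M after job5: job2, job6.
Via job2 — items with X met-by job2: none.
Via job6 — items with X met-by job6: none.
Union: none.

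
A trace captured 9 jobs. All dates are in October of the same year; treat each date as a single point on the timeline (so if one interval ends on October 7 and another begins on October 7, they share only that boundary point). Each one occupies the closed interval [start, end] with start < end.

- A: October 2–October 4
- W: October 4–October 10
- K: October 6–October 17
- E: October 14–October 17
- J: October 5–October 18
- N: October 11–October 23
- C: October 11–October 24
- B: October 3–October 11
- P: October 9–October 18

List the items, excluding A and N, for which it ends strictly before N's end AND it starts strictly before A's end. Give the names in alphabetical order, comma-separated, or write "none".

Conditions: its end is strictly before N's end (X.end < October 23) AND its start is strictly before A's end (X.start < October 4).
B: end October 11 < October 23? ✓; start October 3 < October 4? ✓ → yes.
C: end October 24 < October 23? ✗; start October 11 < October 4? ✗ → no.
E: end October 17 < October 23? ✓; start October 14 < October 4? ✗ → no.
J: end October 18 < October 23? ✓; start October 5 < October 4? ✗ → no.
K: end October 17 < October 23? ✓; start October 6 < October 4? ✗ → no.
P: end October 18 < October 23? ✓; start October 9 < October 4? ✗ → no.
W: end October 10 < October 23? ✓; start October 4 < October 4? ✗ → no.
Result: B.

B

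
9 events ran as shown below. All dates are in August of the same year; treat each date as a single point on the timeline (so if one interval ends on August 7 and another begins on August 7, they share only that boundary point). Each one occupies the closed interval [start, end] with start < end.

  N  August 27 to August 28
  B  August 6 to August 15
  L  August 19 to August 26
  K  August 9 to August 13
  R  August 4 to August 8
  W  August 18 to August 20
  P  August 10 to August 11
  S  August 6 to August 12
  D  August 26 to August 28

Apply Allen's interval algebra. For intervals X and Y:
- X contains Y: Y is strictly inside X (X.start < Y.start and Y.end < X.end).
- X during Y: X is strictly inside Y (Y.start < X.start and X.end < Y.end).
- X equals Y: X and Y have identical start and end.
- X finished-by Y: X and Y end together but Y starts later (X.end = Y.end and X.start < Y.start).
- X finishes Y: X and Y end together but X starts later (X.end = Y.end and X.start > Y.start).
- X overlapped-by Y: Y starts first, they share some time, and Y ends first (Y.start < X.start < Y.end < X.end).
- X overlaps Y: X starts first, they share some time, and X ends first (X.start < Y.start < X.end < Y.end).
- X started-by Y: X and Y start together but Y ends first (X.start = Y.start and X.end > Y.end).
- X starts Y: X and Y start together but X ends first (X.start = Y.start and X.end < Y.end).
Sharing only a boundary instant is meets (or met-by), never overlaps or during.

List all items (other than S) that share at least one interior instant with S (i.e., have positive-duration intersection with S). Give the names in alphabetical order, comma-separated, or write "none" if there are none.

Target S = [August 6, August 12].
B [August 6, August 15] → started-by → yes.
D [August 26, August 28] → after → no.
K [August 9, August 13] → overlapped-by → yes.
L [August 19, August 26] → after → no.
N [August 27, August 28] → after → no.
P [August 10, August 11] → during → yes.
R [August 4, August 8] → overlaps → yes.
W [August 18, August 20] → after → no.
Result: B, K, P, R.

B, K, P, R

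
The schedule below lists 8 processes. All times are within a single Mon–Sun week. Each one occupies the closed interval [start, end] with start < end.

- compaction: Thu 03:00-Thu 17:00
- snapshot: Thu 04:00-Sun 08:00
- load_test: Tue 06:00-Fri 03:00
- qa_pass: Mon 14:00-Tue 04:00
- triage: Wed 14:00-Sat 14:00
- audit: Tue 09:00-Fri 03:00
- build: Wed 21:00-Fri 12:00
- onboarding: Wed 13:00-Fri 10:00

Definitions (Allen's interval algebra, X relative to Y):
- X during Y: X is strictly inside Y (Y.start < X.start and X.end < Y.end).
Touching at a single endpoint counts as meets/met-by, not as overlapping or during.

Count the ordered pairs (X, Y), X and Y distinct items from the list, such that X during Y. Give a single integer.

Checking all 56 ordered pairs for relation 'during'; matching pairs in alphabetical order:
(build, triage): build during triage ✓
(compaction, audit): compaction during audit ✓
(compaction, build): compaction during build ✓
(compaction, load_test): compaction during load_test ✓
(compaction, onboarding): compaction during onboarding ✓
(compaction, triage): compaction during triage ✓
Count: 6.

6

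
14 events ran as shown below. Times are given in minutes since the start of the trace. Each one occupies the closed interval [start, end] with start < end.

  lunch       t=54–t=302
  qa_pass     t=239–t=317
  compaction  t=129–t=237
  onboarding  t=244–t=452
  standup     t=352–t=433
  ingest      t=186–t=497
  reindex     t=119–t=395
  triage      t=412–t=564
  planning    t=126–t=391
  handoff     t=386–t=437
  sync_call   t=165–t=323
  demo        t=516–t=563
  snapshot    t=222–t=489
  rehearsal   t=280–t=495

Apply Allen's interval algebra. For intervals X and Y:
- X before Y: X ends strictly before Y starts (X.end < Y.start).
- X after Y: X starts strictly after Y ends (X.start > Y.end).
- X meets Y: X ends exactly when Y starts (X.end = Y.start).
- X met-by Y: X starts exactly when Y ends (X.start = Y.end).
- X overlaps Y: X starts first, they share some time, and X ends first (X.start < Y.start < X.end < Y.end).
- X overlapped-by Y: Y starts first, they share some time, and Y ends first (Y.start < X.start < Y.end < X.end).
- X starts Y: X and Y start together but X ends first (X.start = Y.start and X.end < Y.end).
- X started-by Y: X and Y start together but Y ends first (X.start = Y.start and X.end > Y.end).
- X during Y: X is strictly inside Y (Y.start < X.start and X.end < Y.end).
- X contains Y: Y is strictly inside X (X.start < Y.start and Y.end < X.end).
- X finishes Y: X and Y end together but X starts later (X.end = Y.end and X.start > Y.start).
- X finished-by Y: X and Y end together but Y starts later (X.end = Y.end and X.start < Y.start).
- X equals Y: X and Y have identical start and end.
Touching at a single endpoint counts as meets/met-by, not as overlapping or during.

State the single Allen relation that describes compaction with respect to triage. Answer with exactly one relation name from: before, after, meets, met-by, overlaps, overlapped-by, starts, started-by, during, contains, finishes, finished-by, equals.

before

compaction = [t=129, t=237]; triage = [t=412, t=564].
Compare endpoints: compaction.start < triage.start, compaction.start < triage.end, compaction.end < triage.start, compaction.end < triage.end.
That pattern is 'before'.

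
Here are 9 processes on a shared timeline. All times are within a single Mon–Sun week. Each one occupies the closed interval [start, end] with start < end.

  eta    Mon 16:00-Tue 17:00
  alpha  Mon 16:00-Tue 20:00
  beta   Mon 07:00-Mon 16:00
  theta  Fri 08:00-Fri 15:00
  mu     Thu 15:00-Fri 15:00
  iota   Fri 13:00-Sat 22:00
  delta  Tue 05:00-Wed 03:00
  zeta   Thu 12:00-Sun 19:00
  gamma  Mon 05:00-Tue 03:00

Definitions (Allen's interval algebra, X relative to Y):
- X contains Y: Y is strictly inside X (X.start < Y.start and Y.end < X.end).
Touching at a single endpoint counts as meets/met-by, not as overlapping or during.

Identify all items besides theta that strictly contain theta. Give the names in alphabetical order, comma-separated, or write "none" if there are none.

zeta

Target theta = [Fri 08:00, Fri 15:00].
alpha [Mon 16:00, Tue 20:00] → before → no.
beta [Mon 07:00, Mon 16:00] → before → no.
delta [Tue 05:00, Wed 03:00] → before → no.
eta [Mon 16:00, Tue 17:00] → before → no.
gamma [Mon 05:00, Tue 03:00] → before → no.
iota [Fri 13:00, Sat 22:00] → overlapped-by → no.
mu [Thu 15:00, Fri 15:00] → finished-by → no.
zeta [Thu 12:00, Sun 19:00] → contains → yes.
Result: zeta.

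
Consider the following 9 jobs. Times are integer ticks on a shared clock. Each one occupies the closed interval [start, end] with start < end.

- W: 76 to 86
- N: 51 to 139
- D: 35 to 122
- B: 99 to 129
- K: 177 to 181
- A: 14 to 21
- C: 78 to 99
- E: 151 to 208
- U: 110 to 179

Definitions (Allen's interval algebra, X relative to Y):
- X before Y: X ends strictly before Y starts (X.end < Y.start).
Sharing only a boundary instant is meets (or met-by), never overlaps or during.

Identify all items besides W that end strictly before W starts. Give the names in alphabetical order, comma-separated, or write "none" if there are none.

A

Target W = [76, 86].
A [14, 21] → before → yes.
B [99, 129] → after → no.
C [78, 99] → overlapped-by → no.
D [35, 122] → contains → no.
E [151, 208] → after → no.
K [177, 181] → after → no.
N [51, 139] → contains → no.
U [110, 179] → after → no.
Result: A.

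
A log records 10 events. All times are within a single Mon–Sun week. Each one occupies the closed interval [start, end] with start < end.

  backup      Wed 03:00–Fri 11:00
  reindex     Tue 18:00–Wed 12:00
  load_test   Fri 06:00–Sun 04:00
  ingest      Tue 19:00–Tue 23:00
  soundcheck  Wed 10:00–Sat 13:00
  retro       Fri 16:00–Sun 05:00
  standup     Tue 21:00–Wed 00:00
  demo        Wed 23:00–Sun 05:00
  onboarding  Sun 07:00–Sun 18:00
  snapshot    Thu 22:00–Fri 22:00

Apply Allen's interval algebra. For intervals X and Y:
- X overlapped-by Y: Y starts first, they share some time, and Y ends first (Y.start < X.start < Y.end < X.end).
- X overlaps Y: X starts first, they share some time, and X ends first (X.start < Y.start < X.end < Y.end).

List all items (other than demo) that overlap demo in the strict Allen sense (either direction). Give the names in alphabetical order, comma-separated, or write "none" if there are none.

Target demo = [Wed 23:00, Sun 05:00].
backup [Wed 03:00, Fri 11:00] → overlaps → yes.
ingest [Tue 19:00, Tue 23:00] → before → no.
load_test [Fri 06:00, Sun 04:00] → during → no.
onboarding [Sun 07:00, Sun 18:00] → after → no.
reindex [Tue 18:00, Wed 12:00] → before → no.
retro [Fri 16:00, Sun 05:00] → finishes → no.
snapshot [Thu 22:00, Fri 22:00] → during → no.
soundcheck [Wed 10:00, Sat 13:00] → overlaps → yes.
standup [Tue 21:00, Wed 00:00] → before → no.
Result: backup, soundcheck.

backup, soundcheck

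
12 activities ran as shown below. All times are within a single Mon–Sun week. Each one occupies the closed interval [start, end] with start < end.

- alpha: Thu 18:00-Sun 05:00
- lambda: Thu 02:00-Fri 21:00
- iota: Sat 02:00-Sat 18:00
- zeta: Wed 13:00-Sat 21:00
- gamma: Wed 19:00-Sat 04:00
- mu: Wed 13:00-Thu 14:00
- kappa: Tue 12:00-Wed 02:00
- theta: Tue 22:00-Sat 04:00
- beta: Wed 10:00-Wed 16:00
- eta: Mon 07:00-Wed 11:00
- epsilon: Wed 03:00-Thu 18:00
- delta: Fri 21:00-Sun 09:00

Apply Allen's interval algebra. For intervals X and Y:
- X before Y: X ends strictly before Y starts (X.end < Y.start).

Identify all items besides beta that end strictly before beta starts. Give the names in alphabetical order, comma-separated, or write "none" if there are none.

kappa

Target beta = [Wed 10:00, Wed 16:00].
alpha [Thu 18:00, Sun 05:00] → after → no.
delta [Fri 21:00, Sun 09:00] → after → no.
epsilon [Wed 03:00, Thu 18:00] → contains → no.
eta [Mon 07:00, Wed 11:00] → overlaps → no.
gamma [Wed 19:00, Sat 04:00] → after → no.
iota [Sat 02:00, Sat 18:00] → after → no.
kappa [Tue 12:00, Wed 02:00] → before → yes.
lambda [Thu 02:00, Fri 21:00] → after → no.
mu [Wed 13:00, Thu 14:00] → overlapped-by → no.
theta [Tue 22:00, Sat 04:00] → contains → no.
zeta [Wed 13:00, Sat 21:00] → overlapped-by → no.
Result: kappa.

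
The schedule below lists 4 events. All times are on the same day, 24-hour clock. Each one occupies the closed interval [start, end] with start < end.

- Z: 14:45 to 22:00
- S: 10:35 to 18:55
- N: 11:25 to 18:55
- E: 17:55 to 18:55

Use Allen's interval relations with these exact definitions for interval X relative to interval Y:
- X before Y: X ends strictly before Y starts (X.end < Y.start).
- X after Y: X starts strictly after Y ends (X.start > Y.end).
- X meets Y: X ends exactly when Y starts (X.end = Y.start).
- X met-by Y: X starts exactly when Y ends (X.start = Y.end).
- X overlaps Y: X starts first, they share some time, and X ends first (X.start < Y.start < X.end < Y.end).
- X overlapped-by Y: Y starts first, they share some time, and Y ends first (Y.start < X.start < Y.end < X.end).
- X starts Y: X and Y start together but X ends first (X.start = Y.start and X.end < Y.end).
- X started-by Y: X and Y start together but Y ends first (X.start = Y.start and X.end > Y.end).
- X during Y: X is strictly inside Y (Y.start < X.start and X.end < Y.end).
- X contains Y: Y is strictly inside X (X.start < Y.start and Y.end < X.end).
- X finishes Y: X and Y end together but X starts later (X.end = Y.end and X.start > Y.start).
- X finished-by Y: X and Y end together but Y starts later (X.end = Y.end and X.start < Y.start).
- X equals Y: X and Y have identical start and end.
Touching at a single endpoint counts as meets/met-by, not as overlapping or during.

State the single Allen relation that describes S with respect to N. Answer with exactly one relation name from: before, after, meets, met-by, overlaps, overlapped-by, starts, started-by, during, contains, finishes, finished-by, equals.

finished-by

S = [10:35, 18:55]; N = [11:25, 18:55].
Compare endpoints: S.start < N.start, S.start < N.end, S.end > N.start, S.end = N.end.
That pattern is 'finished-by'.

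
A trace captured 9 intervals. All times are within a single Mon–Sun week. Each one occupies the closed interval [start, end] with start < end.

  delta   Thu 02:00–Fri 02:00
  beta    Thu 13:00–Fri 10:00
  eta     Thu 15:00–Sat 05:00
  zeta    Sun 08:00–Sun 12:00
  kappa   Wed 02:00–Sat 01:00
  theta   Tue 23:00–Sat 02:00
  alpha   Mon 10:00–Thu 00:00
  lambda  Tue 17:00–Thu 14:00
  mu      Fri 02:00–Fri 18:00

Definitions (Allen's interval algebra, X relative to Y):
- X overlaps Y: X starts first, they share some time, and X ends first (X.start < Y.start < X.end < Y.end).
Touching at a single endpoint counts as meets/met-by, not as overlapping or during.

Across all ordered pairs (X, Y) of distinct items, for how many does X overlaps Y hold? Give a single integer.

13

Checking all 72 ordered pairs for relation 'overlaps'; matching pairs in alphabetical order:
(alpha, kappa): alpha overlaps kappa ✓
(alpha, lambda): alpha overlaps lambda ✓
(alpha, theta): alpha overlaps theta ✓
(beta, eta): beta overlaps eta ✓
(beta, mu): beta overlaps mu ✓
(delta, beta): delta overlaps beta ✓
(delta, eta): delta overlaps eta ✓
(kappa, eta): kappa overlaps eta ✓
(lambda, beta): lambda overlaps beta ✓
(lambda, delta): lambda overlaps delta ✓
(lambda, kappa): lambda overlaps kappa ✓
(lambda, theta): lambda overlaps theta ✓
(theta, eta): theta overlaps eta ✓
Count: 13.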